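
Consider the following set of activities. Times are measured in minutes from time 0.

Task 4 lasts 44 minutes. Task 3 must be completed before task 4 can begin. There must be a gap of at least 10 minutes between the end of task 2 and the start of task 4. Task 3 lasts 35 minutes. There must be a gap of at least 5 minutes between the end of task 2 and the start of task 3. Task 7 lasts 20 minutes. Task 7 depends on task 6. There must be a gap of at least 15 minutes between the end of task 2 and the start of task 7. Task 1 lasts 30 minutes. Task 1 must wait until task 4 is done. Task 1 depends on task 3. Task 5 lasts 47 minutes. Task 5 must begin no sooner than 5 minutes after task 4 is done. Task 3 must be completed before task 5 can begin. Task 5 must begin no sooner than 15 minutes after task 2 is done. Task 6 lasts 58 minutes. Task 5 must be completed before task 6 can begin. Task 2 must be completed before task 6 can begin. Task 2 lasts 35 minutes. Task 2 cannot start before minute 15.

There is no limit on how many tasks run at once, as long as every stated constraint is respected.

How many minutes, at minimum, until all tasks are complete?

264

After its own release at minute 15, task 2 can start at minute 15 and finishes at minute 50.
Task 3 cannot begin until task 2 (finishes minute 50, plus 5-minute gap → minute 55). It runs from minute 55 to 55 + 35 = minute 90.
Task 4 cannot start until task 3 (finishes minute 90); task 2 (finishes minute 50, plus 10-minute gap → minute 60). The controlling bound is minute 90, so task 4 finishes at 90 + 44 = minute 134.
For task 5: task 4 (finishes minute 134, plus 5-minute gap → minute 139); task 3 (finishes minute 90); task 2 (finishes minute 50, plus 15-minute gap → minute 65). Taking the maximum gives a start of minute 139, and it finishes at 139 + 47 = minute 186.
Task 6 needs all of task 5 (finishes minute 186); task 2 (finishes minute 50). That puts its earliest start at minute 186; it finishes at 186 + 58 = minute 244.
Task 7 needs all of task 6 (finishes minute 244); task 2 (finishes minute 50, plus 15-minute gap → minute 65). That puts its earliest start at minute 244; it finishes at 244 + 20 = minute 264.
For task 1: task 4 (finishes minute 134); task 3 (finishes minute 90). Taking the maximum gives a start of minute 134, and it finishes at 134 + 30 = minute 164.
All tasks are finished once the last one completes. Finish times: Task 1 at 164, Task 2 at 50, Task 3 at 90, Task 4 at 134, Task 5 at 186, Task 6 at 244, Task 7 at 264. The latest is minute 264.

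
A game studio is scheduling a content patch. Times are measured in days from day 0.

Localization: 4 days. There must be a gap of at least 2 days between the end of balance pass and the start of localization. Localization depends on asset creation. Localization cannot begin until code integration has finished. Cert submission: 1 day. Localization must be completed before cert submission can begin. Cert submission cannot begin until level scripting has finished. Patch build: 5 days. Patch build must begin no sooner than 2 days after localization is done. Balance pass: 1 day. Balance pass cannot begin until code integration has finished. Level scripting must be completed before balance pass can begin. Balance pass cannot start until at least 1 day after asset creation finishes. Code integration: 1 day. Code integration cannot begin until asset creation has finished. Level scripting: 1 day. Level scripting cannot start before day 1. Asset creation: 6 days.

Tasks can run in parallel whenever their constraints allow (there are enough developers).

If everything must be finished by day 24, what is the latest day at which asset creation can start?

3

To finish by day 24, cert submission (duration 1) must start no later than day 23.
To finish by day 24, patch build (duration 5) must start no later than day 19.
Localization feeds cert submission (must start by day 23); patch build (must start by day 19, minus 2-day gap → day 17). Taking the minimum, localization must finish by day 17 and start by 17 − 4 = day 13.
Balance pass feeds into localization (must start by day 13, minus 2-day gap → day 11); so balance pass must finish by day 11 and therefore start by day 10.
Code integration must finish in time for balance pass (must start by day 10); localization (must start by day 13). The tightest is day 10, so code integration must start by 10 − 1 = day 9.
For asset creation: code integration (must start by day 9); balance pass (must start by day 10, minus 1-day gap → day 9); localization (must start by day 13). The most restrictive is day 9; with a 6-day duration, asset creation must start by day 3.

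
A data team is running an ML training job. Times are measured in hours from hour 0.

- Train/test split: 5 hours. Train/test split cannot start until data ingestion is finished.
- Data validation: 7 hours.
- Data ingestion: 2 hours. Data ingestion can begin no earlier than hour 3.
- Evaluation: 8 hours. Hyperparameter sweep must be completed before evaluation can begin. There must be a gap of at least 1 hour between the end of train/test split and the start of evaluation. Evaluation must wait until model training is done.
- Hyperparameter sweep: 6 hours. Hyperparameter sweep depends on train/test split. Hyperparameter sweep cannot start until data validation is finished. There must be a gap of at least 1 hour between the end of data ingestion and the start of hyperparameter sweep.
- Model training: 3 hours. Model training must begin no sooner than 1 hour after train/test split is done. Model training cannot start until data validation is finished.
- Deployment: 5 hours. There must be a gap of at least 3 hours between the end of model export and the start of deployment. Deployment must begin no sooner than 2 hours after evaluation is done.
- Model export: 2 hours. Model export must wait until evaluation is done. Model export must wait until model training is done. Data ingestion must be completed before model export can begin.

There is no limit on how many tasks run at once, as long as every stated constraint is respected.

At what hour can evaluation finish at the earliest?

24

Data validation has no prerequisites, so it starts at hour 0 and finishes at hour 7.
Data ingestion cannot begin until its own release at hour 3. It runs from hour 3 to 3 + 2 = hour 5.
Train/test split cannot begin until data ingestion (finishes hour 5). It runs from hour 5 to 5 + 5 = hour 10.
For model training: train/test split (finishes hour 10, plus 1-hour gap → hour 11); data validation (finishes hour 7). Taking the maximum gives a start of hour 11, and it finishes at 11 + 3 = hour 14.
Hyperparameter sweep needs all of train/test split (finishes hour 10); data validation (finishes hour 7); data ingestion (finishes hour 5, plus 1-hour gap → hour 6). That puts its earliest start at hour 10; it finishes at 10 + 6 = hour 16.
For evaluation: hyperparameter sweep (finishes hour 16); train/test split (finishes hour 10, plus 1-hour gap → hour 11); model training (finishes hour 14). Taking the maximum gives a start of hour 16, and it finishes at 16 + 8 = hour 24.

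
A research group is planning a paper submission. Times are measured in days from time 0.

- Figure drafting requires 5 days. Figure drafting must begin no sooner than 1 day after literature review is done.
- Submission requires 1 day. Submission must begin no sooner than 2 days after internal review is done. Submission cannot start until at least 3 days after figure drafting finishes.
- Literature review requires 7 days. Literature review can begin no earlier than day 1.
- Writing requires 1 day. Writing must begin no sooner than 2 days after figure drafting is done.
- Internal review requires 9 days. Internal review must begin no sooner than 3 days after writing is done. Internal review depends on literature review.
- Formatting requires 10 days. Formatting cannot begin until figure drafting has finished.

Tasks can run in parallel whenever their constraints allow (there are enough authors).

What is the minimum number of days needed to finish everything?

32

After its own release at day 1, literature review can start at day 1 and finishes at day 8.
Figure drafting waits on literature review (finishes day 8, plus 1-day gap → day 9), so it starts at day 9 and finishes at 9 + 5 = day 14.
After figure drafting (finishes day 14), formatting can start at day 14 and finishes at day 24.
Writing cannot begin until figure drafting (finishes day 14, plus 2-day gap → day 16). It runs from day 16 to 16 + 1 = day 17.
Internal review cannot start until writing (finishes day 17, plus 3-day gap → day 20); literature review (finishes day 8). The controlling bound is day 20, so internal review finishes at 20 + 9 = day 29.
Submission needs all of internal review (finishes day 29, plus 2-day gap → day 31); figure drafting (finishes day 14, plus 3-day gap → day 17). That puts its earliest start at day 31; it finishes at 31 + 1 = day 32.
All tasks are finished once the last one completes. Finish times: Literature review at 8, Figure drafting at 14, Writing at 17, Internal review at 29, Formatting at 24, Submission at 32. The latest is day 32.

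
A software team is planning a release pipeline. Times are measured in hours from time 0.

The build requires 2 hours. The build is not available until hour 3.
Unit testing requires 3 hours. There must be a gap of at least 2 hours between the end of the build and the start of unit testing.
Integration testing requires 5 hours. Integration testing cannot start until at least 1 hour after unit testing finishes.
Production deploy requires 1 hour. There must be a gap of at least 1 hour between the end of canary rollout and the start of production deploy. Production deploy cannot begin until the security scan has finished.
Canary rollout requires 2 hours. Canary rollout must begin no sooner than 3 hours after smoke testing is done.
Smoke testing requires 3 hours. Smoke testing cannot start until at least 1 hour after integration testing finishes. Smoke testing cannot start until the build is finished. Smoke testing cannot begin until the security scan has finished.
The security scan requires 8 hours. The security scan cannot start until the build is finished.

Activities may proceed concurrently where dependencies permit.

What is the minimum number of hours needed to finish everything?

27

After its own release at hour 3, the build can start at hour 3 and finishes at hour 5.
The security scan waits on the build (finishes hour 5), so it starts at hour 5 and finishes at 5 + 8 = hour 13.
Unit testing waits on the build (finishes hour 5, plus 2-hour gap → hour 7), so it starts at hour 7 and finishes at 7 + 3 = hour 10.
After unit testing (finishes hour 10, plus 1-hour gap → hour 11), integration testing can start at hour 11 and finishes at hour 16.
For smoke testing: integration testing (finishes hour 16, plus 1-hour gap → hour 17); the build (finishes hour 5); the security scan (finishes hour 13). Taking the maximum gives a start of hour 17, and it finishes at 17 + 3 = hour 20.
Canary rollout cannot begin until smoke testing (finishes hour 20, plus 3-hour gap → hour 23). It runs from hour 23 to 23 + 2 = hour 25.
Production deploy needs all of canary rollout (finishes hour 25, plus 1-hour gap → hour 26); the security scan (finishes hour 13). That puts its earliest start at hour 26; it finishes at 26 + 1 = hour 27.
All tasks are finished once the last one completes. Finish times: The build at 5, Unit testing at 10, Integration testing at 16, The security scan at 13, Smoke testing at 20, Canary rollout at 25, Production deploy at 27. The latest is hour 27.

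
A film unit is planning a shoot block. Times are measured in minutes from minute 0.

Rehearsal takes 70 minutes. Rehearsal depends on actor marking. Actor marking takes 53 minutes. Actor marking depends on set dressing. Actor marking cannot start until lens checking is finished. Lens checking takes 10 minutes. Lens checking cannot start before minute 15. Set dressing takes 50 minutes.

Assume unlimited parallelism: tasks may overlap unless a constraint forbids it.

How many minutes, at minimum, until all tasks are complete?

173

After its own release at minute 15, lens checking can start at minute 15 and finishes at minute 25.
Set dressing can start immediately at minute 0; it finishes at minute 50.
For actor marking: set dressing (finishes minute 50); lens checking (finishes minute 25). Taking the maximum gives a start of minute 50, and it finishes at 50 + 53 = minute 103.
After actor marking (finishes minute 103), rehearsal can start at minute 103 and finishes at minute 173.
All tasks are finished once the last one completes. Finish times: Set dressing at 50, Lens checking at 25, Actor marking at 103, Rehearsal at 173. The latest is minute 173.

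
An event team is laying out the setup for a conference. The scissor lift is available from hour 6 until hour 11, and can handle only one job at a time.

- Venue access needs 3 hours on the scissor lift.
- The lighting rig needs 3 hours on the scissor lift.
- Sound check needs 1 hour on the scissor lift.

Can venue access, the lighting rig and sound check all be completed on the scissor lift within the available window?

No

The scissor lift window is 11 − 6 = 5 hours.
Running back to back, the jobs need 3 + 3 + 1 = 7 hours on the scissor lift.
Since 7 > 5, they cannot all fit.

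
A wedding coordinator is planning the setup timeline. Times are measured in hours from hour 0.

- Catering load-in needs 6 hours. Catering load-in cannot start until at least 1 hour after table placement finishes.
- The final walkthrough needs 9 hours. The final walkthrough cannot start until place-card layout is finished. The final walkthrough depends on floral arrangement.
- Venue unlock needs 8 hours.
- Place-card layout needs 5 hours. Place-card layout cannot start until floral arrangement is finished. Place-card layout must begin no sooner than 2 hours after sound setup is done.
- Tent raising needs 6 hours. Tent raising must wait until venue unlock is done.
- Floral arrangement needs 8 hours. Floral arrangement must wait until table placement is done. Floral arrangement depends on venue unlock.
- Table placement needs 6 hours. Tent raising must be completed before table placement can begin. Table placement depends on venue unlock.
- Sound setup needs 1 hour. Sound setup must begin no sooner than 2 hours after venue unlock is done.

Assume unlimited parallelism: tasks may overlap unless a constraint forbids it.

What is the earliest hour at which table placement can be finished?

Nothing blocks venue unlock, so it runs from hour 0 to hour 8.
Tent raising waits on venue unlock (finishes hour 8), so it starts at hour 8 and finishes at 8 + 6 = hour 14.
Table placement needs all of tent raising (finishes hour 14); venue unlock (finishes hour 8). That puts its earliest start at hour 14; it finishes at 14 + 6 = hour 20.

20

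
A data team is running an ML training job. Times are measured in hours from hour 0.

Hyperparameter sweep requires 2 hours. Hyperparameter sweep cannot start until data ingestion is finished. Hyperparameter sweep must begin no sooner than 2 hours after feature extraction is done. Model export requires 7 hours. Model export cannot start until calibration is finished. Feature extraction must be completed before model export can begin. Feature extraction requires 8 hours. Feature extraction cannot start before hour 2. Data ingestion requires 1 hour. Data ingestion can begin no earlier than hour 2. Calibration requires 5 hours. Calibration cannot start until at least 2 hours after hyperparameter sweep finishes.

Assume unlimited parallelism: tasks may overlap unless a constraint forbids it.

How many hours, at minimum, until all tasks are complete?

28

After its own release at hour 2, feature extraction can start at hour 2 and finishes at hour 10.
Data ingestion cannot begin until its own release at hour 2. It runs from hour 2 to 2 + 1 = hour 3.
Hyperparameter sweep cannot start until data ingestion (finishes hour 3); feature extraction (finishes hour 10, plus 2-hour gap → hour 12). The controlling bound is hour 12, so hyperparameter sweep finishes at 12 + 2 = hour 14.
Calibration cannot begin until hyperparameter sweep (finishes hour 14, plus 2-hour gap → hour 16). It runs from hour 16 to 16 + 5 = hour 21.
For model export: calibration (finishes hour 21); feature extraction (finishes hour 10). Taking the maximum gives a start of hour 21, and it finishes at 21 + 7 = hour 28.
All tasks are finished once the last one completes. Finish times: Data ingestion at 3, Feature extraction at 10, Hyperparameter sweep at 14, Calibration at 21, Model export at 28. The latest is hour 28.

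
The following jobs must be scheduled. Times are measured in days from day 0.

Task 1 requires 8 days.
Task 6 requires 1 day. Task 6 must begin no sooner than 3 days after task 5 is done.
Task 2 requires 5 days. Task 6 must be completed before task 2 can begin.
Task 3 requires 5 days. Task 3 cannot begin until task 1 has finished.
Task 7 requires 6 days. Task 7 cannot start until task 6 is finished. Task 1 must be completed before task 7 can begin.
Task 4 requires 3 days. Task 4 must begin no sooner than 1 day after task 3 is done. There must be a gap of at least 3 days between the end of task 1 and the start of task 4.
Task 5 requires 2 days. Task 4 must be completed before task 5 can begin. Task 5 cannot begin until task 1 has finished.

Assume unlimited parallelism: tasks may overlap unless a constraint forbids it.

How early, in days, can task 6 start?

22

Nothing blocks task 1, so it runs from day 0 to day 8.
Task 3 cannot begin until task 1 (finishes day 8). It runs from day 8 to 8 + 5 = day 13.
For task 4: task 3 (finishes day 13, plus 1-day gap → day 14); task 1 (finishes day 8, plus 3-day gap → day 11). Taking the maximum gives a start of day 14, and it finishes at 14 + 3 = day 17.
Task 5 needs all of task 4 (finishes day 17); task 1 (finishes day 8). That puts its earliest start at day 17; it finishes at 17 + 2 = day 19.
Task 6 waits on task 5 (finishes day 19, plus 3-day gap → day 22), so the earliest it can start is day 22.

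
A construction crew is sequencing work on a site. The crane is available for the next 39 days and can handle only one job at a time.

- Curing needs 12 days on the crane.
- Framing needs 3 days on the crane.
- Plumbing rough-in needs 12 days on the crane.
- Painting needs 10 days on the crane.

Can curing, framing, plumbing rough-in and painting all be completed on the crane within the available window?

Running back to back, the jobs need 12 + 3 + 12 + 10 = 37 days on the crane.
Since 37 ≤ 39, they fit within the window.

Yes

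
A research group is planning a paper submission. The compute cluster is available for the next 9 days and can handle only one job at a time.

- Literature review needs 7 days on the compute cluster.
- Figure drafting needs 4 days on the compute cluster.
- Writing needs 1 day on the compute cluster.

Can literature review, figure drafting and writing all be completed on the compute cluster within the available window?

No

Running back to back, the jobs need 7 + 4 + 1 = 12 days on the compute cluster.
Since 12 > 9, they cannot all fit.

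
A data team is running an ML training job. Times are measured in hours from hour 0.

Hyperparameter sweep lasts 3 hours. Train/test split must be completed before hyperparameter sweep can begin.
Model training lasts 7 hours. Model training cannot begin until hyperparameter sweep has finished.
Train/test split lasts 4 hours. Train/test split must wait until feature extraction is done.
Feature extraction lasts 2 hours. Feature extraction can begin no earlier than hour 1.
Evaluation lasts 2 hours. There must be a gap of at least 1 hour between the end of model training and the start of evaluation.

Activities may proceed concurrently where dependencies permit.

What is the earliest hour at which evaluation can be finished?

Feature extraction cannot begin until its own release at hour 1. It runs from hour 1 to 1 + 2 = hour 3.
After feature extraction (finishes hour 3), train/test split can start at hour 3 and finishes at hour 7.
Hyperparameter sweep cannot begin until train/test split (finishes hour 7). It runs from hour 7 to 7 + 3 = hour 10.
After hyperparameter sweep (finishes hour 10), model training can start at hour 10 and finishes at hour 17.
After model training (finishes hour 17, plus 1-hour gap → hour 18), evaluation can start at hour 18 and finishes at hour 20.

20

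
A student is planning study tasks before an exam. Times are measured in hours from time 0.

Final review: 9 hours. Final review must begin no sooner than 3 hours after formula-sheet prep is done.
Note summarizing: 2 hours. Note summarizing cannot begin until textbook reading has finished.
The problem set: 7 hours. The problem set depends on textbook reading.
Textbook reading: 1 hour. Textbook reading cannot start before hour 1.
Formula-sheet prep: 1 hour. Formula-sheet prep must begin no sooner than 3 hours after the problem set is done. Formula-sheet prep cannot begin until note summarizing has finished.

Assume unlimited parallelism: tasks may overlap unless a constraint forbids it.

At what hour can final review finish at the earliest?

25

Textbook reading cannot begin until its own release at hour 1. It runs from hour 1 to 1 + 1 = hour 2.
After textbook reading (finishes hour 2), note summarizing can start at hour 2 and finishes at hour 4.
The problem set waits on textbook reading (finishes hour 2), so it starts at hour 2 and finishes at 2 + 7 = hour 9.
Formula-sheet prep cannot start until the problem set (finishes hour 9, plus 3-hour gap → hour 12); note summarizing (finishes hour 4). The controlling bound is hour 12, so formula-sheet prep finishes at 12 + 1 = hour 13.
Final review cannot begin until formula-sheet prep (finishes hour 13, plus 3-hour gap → hour 16). It runs from hour 16 to 16 + 9 = hour 25.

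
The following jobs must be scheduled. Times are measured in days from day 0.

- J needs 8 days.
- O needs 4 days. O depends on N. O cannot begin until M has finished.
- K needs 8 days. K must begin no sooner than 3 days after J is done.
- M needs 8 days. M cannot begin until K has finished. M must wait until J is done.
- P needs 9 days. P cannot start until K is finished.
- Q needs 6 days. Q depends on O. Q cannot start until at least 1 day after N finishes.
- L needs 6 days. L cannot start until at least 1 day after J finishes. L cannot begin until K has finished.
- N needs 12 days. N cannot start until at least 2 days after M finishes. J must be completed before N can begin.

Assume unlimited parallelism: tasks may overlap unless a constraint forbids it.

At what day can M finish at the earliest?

27

J has no prerequisites, so it starts at day 0 and finishes at day 8.
K cannot begin until J (finishes day 8, plus 3-day gap → day 11). It runs from day 11 to 11 + 8 = day 19.
M has to wait for K (finishes day 19); J (finishes day 8). The latest of these is day 19, so M runs day 19 to 19 + 8 = day 27.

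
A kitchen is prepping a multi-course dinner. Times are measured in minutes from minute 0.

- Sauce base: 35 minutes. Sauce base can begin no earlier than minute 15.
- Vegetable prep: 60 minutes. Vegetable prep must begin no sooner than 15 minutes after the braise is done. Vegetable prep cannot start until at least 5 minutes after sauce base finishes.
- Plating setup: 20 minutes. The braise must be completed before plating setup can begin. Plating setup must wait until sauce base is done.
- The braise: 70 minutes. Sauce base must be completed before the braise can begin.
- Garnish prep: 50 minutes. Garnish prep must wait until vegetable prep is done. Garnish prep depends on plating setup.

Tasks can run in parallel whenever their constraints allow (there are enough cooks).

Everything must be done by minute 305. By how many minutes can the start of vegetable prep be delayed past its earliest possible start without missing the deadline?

60

Sauce base cannot begin until its own release at minute 15. It runs from minute 15 to 15 + 35 = minute 50.
The braise cannot begin until sauce base (finishes minute 50). It runs from minute 50 to 50 + 70 = minute 120.
Vegetable prep has to wait for the braise (finishes minute 120, plus 15-minute gap → minute 135); sauce base (finishes minute 50, plus 5-minute gap → minute 55). The latest of these is minute 135, so vegetable prep runs minute 135 to 135 + 60 = minute 195.

Working backward from the deadline:
Garnish prep must finish by minute 305; it takes 50 minutes, so it must start by 305 − 50 = minute 255.
Since garnish prep (must start by minute 255) depends on it, vegetable prep must finish by minute 255. Backing off its 60-minute duration gives a latest start of minute 195.
So vegetable prep can start as early as minute 135 and as late as minute 195, giving 195 − 135 = 60 minutes of slack.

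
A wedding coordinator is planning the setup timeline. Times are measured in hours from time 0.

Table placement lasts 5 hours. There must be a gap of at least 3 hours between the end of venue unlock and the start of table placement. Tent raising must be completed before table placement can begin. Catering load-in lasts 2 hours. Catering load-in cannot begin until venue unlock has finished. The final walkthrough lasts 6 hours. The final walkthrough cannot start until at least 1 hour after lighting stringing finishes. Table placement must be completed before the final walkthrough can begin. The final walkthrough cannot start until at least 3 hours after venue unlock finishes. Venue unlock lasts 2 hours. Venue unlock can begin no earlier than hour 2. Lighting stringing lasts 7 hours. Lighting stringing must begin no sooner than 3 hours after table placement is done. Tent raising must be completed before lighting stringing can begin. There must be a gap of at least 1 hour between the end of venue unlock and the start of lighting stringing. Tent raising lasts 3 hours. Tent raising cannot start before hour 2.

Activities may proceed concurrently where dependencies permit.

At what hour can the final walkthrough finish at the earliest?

Tent raising waits on its own release at hour 2, so it starts at hour 2 and finishes at 2 + 3 = hour 5.
Venue unlock waits on its own release at hour 2, so it starts at hour 2 and finishes at 2 + 2 = hour 4.
Table placement needs all of venue unlock (finishes hour 4, plus 3-hour gap → hour 7); tent raising (finishes hour 5). That puts its earliest start at hour 7; it finishes at 7 + 5 = hour 12.
Lighting stringing has to wait for table placement (finishes hour 12, plus 3-hour gap → hour 15); tent raising (finishes hour 5); venue unlock (finishes hour 4, plus 1-hour gap → hour 5). The latest of these is hour 15, so lighting stringing runs hour 15 to 15 + 7 = hour 22.
The final walkthrough has to wait for lighting stringing (finishes hour 22, plus 1-hour gap → hour 23); table placement (finishes hour 12); venue unlock (finishes hour 4, plus 3-hour gap → hour 7). The latest of these is hour 23, so the final walkthrough runs hour 23 to 23 + 6 = hour 29.

29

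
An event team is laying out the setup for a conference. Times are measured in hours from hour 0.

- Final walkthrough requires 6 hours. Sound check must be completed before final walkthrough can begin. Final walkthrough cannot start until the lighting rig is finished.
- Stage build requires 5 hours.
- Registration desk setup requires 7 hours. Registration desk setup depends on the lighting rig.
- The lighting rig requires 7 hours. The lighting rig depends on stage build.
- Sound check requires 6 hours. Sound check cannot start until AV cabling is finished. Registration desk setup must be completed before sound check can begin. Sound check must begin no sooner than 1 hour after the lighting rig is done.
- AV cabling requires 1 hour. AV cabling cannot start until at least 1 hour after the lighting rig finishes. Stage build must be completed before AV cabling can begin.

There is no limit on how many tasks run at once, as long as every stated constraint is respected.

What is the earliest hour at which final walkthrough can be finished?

Stage build can start immediately at hour 0; it finishes at hour 5.
After stage build (finishes hour 5), the lighting rig can start at hour 5 and finishes at hour 12.
Registration desk setup cannot begin until the lighting rig (finishes hour 12). It runs from hour 12 to 12 + 7 = hour 19.
AV cabling cannot start until the lighting rig (finishes hour 12, plus 1-hour gap → hour 13); stage build (finishes hour 5). The controlling bound is hour 13, so AV cabling finishes at 13 + 1 = hour 14.
For sound check: AV cabling (finishes hour 14); registration desk setup (finishes hour 19); the lighting rig (finishes hour 12, plus 1-hour gap → hour 13). Taking the maximum gives a start of hour 19, and it finishes at 19 + 6 = hour 25.
Final walkthrough cannot start until sound check (finishes hour 25); the lighting rig (finishes hour 12). The controlling bound is hour 25, so final walkthrough finishes at 25 + 6 = hour 31.

31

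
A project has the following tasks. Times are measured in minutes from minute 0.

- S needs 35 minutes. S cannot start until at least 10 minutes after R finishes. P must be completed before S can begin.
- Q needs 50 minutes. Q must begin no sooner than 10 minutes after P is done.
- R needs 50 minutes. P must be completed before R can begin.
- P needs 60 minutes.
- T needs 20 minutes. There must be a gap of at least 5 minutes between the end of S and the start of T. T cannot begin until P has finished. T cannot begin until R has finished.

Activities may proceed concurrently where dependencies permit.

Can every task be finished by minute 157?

P can start immediately at minute 0; it finishes at minute 60.
R cannot begin until P (finishes minute 60). It runs from minute 60 to 60 + 50 = minute 110.
S has to wait for R (finishes minute 110, plus 10-minute gap → minute 120); P (finishes minute 60). The latest of these is minute 120, so S runs minute 120 to 120 + 35 = minute 155.
T needs all of S (finishes minute 155, plus 5-minute gap → minute 160); P (finishes minute 60); R (finishes minute 110). That puts its earliest start at minute 160; it finishes at 160 + 20 = minute 180.
Q waits on P (finishes minute 60, plus 10-minute gap → minute 70), so it starts at minute 70 and finishes at 70 + 50 = minute 120.
The earliest everything can be done is minute 180, which is after the deadline of 157, so it is not possible.

No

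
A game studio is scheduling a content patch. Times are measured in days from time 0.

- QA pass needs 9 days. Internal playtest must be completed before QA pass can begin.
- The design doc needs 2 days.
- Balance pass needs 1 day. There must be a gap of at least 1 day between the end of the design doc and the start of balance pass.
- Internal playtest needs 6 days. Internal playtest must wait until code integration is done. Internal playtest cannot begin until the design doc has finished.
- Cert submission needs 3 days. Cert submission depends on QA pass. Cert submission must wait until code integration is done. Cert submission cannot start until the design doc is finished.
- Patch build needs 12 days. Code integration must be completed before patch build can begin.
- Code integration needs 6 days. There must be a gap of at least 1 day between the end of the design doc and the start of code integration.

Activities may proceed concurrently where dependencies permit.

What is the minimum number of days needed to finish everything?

The design doc has no prerequisites, so it starts at day 0 and finishes at day 2.
Balance pass cannot begin until the design doc (finishes day 2, plus 1-day gap → day 3). It runs from day 3 to 3 + 1 = day 4.
Code integration cannot begin until the design doc (finishes day 2, plus 1-day gap → day 3). It runs from day 3 to 3 + 6 = day 9.
Patch build cannot begin until code integration (finishes day 9). It runs from day 9 to 9 + 12 = day 21.
For internal playtest: code integration (finishes day 9); the design doc (finishes day 2). Taking the maximum gives a start of day 9, and it finishes at 9 + 6 = day 15.
QA pass waits on internal playtest (finishes day 15), so it starts at day 15 and finishes at 15 + 9 = day 24.
Cert submission cannot start until QA pass (finishes day 24); code integration (finishes day 9); the design doc (finishes day 2). The controlling bound is day 24, so cert submission finishes at 24 + 3 = day 27.
All tasks are finished once the last one completes. Finish times: The design doc at 2, Code integration at 9, Internal playtest at 15, Balance pass at 4, QA pass at 24, Cert submission at 27, Patch build at 21. The latest is day 27.

27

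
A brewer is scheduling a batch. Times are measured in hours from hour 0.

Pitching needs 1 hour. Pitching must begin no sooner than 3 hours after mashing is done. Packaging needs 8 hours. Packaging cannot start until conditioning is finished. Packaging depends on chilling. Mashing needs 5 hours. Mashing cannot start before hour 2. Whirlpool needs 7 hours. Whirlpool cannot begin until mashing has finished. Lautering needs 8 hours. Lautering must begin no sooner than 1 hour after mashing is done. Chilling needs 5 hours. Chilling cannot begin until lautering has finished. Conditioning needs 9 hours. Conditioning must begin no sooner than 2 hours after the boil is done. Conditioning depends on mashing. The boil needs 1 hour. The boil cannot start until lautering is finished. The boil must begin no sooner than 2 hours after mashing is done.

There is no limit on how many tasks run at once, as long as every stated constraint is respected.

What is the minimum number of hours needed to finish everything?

After its own release at hour 2, mashing can start at hour 2 and finishes at hour 7.
Pitching cannot begin until mashing (finishes hour 7, plus 3-hour gap → hour 10). It runs from hour 10 to 10 + 1 = hour 11.
After mashing (finishes hour 7), whirlpool can start at hour 7 and finishes at hour 14.
Lautering waits on mashing (finishes hour 7, plus 1-hour gap → hour 8), so it starts at hour 8 and finishes at 8 + 8 = hour 16.
After lautering (finishes hour 16), chilling can start at hour 16 and finishes at hour 21.
The boil has to wait for lautering (finishes hour 16); mashing (finishes hour 7, plus 2-hour gap → hour 9). The latest of these is hour 16, so the boil runs hour 16 to 16 + 1 = hour 17.
Conditioning cannot start until the boil (finishes hour 17, plus 2-hour gap → hour 19); mashing (finishes hour 7). The controlling bound is hour 19, so conditioning finishes at 19 + 9 = hour 28.
For packaging: conditioning (finishes hour 28); chilling (finishes hour 21). Taking the maximum gives a start of hour 28, and it finishes at 28 + 8 = hour 36.
All tasks are finished once the last one completes. Finish times: Mashing at 7, Lautering at 16, The boil at 17, Whirlpool at 14, Chilling at 21, Pitching at 11, Conditioning at 28, Packaging at 36. The latest is hour 36.

36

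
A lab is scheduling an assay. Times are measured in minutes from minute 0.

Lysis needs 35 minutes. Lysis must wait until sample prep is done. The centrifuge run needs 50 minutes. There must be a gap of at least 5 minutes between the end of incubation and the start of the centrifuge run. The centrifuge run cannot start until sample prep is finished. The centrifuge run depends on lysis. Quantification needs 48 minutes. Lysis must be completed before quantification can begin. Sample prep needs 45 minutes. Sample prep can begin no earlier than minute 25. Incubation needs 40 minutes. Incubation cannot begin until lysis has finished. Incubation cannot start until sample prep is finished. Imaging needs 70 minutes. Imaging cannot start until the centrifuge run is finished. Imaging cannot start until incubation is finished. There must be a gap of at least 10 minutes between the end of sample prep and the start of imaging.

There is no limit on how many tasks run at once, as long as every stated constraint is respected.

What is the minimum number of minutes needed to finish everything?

270

Sample prep cannot begin until its own release at minute 25. It runs from minute 25 to 25 + 45 = minute 70.
Lysis waits on sample prep (finishes minute 70), so it starts at minute 70 and finishes at 70 + 35 = minute 105.
Quantification waits on lysis (finishes minute 105), so it starts at minute 105 and finishes at 105 + 48 = minute 153.
Incubation has to wait for lysis (finishes minute 105); sample prep (finishes minute 70). The latest of these is minute 105, so incubation runs minute 105 to 105 + 40 = minute 145.
The centrifuge run cannot start until incubation (finishes minute 145, plus 5-minute gap → minute 150); sample prep (finishes minute 70); lysis (finishes minute 105). The controlling bound is minute 150, so the centrifuge run finishes at 150 + 50 = minute 200.
Imaging cannot start until the centrifuge run (finishes minute 200); incubation (finishes minute 145); sample prep (finishes minute 70, plus 10-minute gap → minute 80). The controlling bound is minute 200, so imaging finishes at 200 + 70 = minute 270.
All tasks are finished once the last one completes. Finish times: Sample prep at 70, Lysis at 105, Incubation at 145, The centrifuge run at 200, Imaging at 270, Quantification at 153. The latest is minute 270.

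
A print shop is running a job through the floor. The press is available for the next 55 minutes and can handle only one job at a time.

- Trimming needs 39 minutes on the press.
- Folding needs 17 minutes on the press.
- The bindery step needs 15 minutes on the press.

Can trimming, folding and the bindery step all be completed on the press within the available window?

No

Running back to back, the jobs need 39 + 17 + 15 = 71 minutes on the press.
Since 71 > 55, they cannot all fit.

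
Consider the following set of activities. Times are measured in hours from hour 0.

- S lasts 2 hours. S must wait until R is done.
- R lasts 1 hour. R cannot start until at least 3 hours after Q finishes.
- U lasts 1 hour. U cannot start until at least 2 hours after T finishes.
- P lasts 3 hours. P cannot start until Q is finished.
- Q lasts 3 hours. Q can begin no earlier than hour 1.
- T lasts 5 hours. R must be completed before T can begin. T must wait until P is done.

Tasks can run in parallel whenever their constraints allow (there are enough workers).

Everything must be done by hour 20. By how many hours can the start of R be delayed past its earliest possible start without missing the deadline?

Q cannot begin until its own release at hour 1. It runs from hour 1 to 1 + 3 = hour 4.
After Q (finishes hour 4, plus 3-hour gap → hour 7), R can start at hour 7 and finishes at hour 8.

Working backward from the deadline:
U must finish by hour 20; it takes 1 hour, so it must start by 20 − 1 = hour 19.
T feeds into U (must start by hour 19, minus 2-hour gap → hour 17); so T must finish by hour 17 and therefore start by hour 12.
To finish by hour 20, S (duration 2) must start no later than hour 18.
R must finish in time for S (must start by hour 18); T (must start by hour 12). The tightest is hour 12, so R must start by 12 − 1 = hour 11.
So R can start as early as hour 7 and as late as hour 11, giving 11 − 7 = 4 hours of slack.

4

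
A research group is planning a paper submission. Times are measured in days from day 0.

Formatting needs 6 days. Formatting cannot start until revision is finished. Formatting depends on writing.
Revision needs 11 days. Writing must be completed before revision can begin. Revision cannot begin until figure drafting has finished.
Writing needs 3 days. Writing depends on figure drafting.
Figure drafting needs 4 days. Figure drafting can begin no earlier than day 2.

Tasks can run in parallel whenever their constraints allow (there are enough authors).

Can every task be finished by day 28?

Figure drafting waits on its own release at day 2, so it starts at day 2 and finishes at 2 + 4 = day 6.
After figure drafting (finishes day 6), writing can start at day 6 and finishes at day 9.
Revision has to wait for writing (finishes day 9); figure drafting (finishes day 6). The latest of these is day 9, so revision runs day 9 to 9 + 11 = day 20.
Formatting has to wait for revision (finishes day 20); writing (finishes day 9). The latest of these is day 20, so formatting runs day 20 to 20 + 6 = day 26.
Every task is finished by day 26, which is no later than the deadline of 28, so the schedule is feasible.

Yes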